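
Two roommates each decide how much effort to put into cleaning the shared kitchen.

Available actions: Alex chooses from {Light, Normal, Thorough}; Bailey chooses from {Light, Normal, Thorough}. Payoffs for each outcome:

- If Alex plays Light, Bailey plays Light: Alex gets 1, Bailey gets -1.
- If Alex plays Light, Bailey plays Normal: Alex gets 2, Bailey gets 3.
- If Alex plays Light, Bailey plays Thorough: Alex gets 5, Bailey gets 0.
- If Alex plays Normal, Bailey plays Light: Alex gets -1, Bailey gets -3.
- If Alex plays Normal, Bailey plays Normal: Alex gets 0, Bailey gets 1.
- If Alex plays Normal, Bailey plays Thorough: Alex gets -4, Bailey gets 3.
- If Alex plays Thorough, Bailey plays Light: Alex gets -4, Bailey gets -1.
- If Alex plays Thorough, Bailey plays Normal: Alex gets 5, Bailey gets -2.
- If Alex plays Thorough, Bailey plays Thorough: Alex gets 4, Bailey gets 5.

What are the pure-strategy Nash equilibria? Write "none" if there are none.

No pure-strategy Nash equilibrium.

(Light, Light): Bailey can switch to Normal (-1 → 3). Not NE.
(Light, Normal): Alex can switch to Thorough (2 → 5). Not NE.
(Light, Thorough): Bailey can switch to Normal (0 → 3). Not NE.
(Normal, Light): Alex can switch to Light (-1 → 1). Not NE.
(Normal, Normal): Alex can switch to Light (0 → 2). Not NE.
(Normal, Thorough): Alex can switch to Light (-4 → 5). Not NE.
(Thorough, Light): Alex can switch to Light (-4 → 1). Not NE.
(Thorough, Normal): Bailey can switch to Light (-2 → -1). Not NE.
(The remaining 1 profile has a profitable deviation by the same check.)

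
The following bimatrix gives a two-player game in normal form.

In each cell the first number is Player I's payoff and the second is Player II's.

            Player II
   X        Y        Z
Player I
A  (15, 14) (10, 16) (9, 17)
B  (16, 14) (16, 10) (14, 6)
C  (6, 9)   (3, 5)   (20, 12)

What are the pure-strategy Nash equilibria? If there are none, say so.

(A, X): Player I can switch to B (15 → 16). Not NE.
(A, Y): Player I can switch to B (10 → 16). Not NE.
(A, Z): Player I can switch to B (9 → 14). Not NE.
(B, X): Player I gets 16, best alternative 15; Player II gets 14, best alternative 10. No profitable deviation — NE.
(B, Y): Player II can switch to X (10 → 14). Not NE.
(B, Z): Player I can switch to C (14 → 20). Not NE.
(C, X): Player I can switch to A (6 → 15). Not NE.
(C, Z): Player I gets 20, best alternative 14; Player II gets 12, best alternative 9. No profitable deviation — NE.
(The remaining 1 profile has a profitable deviation by the same check.)

The pure Nash equilibria are (B, X) and (C, Z).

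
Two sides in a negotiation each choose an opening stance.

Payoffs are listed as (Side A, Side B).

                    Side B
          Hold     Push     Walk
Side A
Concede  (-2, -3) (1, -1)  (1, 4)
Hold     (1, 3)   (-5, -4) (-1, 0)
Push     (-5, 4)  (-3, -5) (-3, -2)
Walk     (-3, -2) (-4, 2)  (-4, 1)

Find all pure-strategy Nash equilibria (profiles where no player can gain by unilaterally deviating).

The pure Nash equilibria are (Concede, Walk), (Hold, Hold).

Side A against Hold: payoffs -2, 1, -5, -3 → best response Hold.
Side A against Push: payoffs 1, -5, -3, -4 → best response Concede.
Side A against Walk: payoffs 1, -1, -3, -4 → best response Concede.
Side B against Concede: payoffs -3, -1, 4 → best response Walk.
Side B against Hold: payoffs 3, -4, 0 → best response Hold.
Side B against Push: payoffs 4, -5, -2 → best response Hold.
Side B against Walk: payoffs -2, 2, 1 → best response Push.
Mutual best responses: (Concede, Walk); (Hold, Hold).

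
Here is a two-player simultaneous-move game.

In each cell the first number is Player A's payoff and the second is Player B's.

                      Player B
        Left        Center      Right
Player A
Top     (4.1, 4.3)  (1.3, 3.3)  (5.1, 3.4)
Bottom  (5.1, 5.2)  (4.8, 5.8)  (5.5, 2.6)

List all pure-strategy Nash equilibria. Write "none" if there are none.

Player A against Left: payoffs 4.1, 5.1 → best response Bottom.
Player A against Center: payoffs 1.3, 4.8 → best response Bottom.
Player A against Right: payoffs 5.1, 5.5 → best response Bottom.
Player B against Top: payoffs 4.3, 3.3, 3.4 → best response Left.
Player B against Bottom: payoffs 5.2, 5.8, 2.6 → best response Center.
Mutual best responses: (Bottom, Center).

(Bottom, Center)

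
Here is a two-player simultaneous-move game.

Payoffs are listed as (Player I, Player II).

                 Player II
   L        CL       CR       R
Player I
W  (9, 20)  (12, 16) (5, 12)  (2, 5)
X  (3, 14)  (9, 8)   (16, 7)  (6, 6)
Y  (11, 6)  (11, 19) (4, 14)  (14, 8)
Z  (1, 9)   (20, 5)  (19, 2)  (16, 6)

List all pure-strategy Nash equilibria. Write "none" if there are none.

There is no pure-strategy Nash equilibrium.

Player I against L: payoffs 9, 3, 11, 1 → best response Y.
Player I against CL: payoffs 12, 9, 11, 20 → best response Z.
Player I against CR: payoffs 5, 16, 4, 19 → best response Z.
Player I against R: payoffs 2, 6, 14, 16 → best response Z.
Player II against W: payoffs 20, 16, 12, 5 → best response L.
Player II against X: payoffs 14, 8, 7, 6 → best response L.
Player II against Y: payoffs 6, 19, 14, 8 → best response CL.
Player II against Z: payoffs 9, 5, 2, 6 → best response L.
No profile is a mutual best response for all players.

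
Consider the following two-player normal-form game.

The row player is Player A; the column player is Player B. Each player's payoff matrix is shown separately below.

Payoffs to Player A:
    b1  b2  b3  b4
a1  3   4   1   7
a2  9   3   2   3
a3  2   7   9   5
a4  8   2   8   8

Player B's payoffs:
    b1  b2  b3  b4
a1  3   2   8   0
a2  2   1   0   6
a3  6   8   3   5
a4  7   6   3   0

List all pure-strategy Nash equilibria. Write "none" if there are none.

The unique pure-strategy Nash equilibrium is (a3, b2).

Player A against b1: payoffs 3, 9, 2, 8 → best response a2.
Player A against b2: payoffs 4, 3, 7, 2 → best response a3.
Player A against b3: payoffs 1, 2, 9, 8 → best response a3.
Player A against b4: payoffs 7, 3, 5, 8 → best response a4.
Player B against a1: payoffs 3, 2, 8, 0 → best response b3.
Player B against a2: payoffs 2, 1, 0, 6 → best response b4.
Player B against a3: payoffs 6, 8, 3, 5 → best response b2.
Player B against a4: payoffs 7, 6, 3, 0 → best response b1.
Mutual best responses: (a3, b2).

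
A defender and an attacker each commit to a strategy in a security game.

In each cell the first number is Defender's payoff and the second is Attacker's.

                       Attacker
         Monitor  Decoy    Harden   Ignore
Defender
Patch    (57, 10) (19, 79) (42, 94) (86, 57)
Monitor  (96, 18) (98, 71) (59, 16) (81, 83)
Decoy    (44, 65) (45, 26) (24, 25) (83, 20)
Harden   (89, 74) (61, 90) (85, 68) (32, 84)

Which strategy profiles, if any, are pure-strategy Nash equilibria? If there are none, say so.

This game has no pure Nash equilibrium.

(Patch, Monitor): Defender can switch to Monitor (57 → 96). Not NE.
(Patch, Decoy): Defender can switch to Monitor (19 → 98). Not NE.
(Patch, Harden): Defender can switch to Monitor (42 → 59). Not NE.
(Patch, Ignore): Attacker can switch to Decoy (57 → 79). Not NE.
(Monitor, Monitor): Attacker can switch to Decoy (18 → 71). Not NE.
(Monitor, Decoy): Attacker can switch to Ignore (71 → 83). Not NE.
(Monitor, Harden): Defender can switch to Harden (59 → 85). Not NE.
(Monitor, Ignore): Defender can switch to Patch (81 → 86). Not NE.
(Decoy, Monitor): Defender can switch to Patch (44 → 57). Not NE.
(Decoy, Decoy): Defender can switch to Monitor (45 → 98). Not NE.
(The remaining 6 profiles each have a profitable deviation by the same check.)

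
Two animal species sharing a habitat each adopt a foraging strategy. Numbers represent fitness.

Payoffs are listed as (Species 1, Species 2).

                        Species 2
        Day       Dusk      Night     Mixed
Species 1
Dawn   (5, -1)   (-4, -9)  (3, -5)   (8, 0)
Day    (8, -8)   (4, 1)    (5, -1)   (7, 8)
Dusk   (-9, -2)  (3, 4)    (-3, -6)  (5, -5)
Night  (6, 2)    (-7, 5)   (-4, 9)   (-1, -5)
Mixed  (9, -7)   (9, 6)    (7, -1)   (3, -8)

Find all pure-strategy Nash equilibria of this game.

(Dawn, Day): Species 1 can switch to Day (5 → 8). Not NE.
(Dawn, Dusk): Species 1 can switch to Day (-4 → 4). Not NE.
(Dawn, Night): Species 1 can switch to Day (3 → 5). Not NE.
(Dawn, Mixed): Species 1 gets 8, best alternative 7; Species 2 gets 0, best alternative -1. No profitable deviation — NE.
(Day, Day): Species 1 can switch to Mixed (8 → 9). Not NE.
(Day, Dusk): Species 1 can switch to Mixed (4 → 9). Not NE.
(Day, Night): Species 1 can switch to Mixed (5 → 7). Not NE.
(Day, Mixed): Species 1 can switch to Dawn (7 → 8). Not NE.
(Dusk, Day): Species 1 can switch to Dawn (-9 → 5). Not NE.
(Dusk, Dusk): Species 1 can switch to Day (3 → 4). Not NE.
(Dusk, Night): Species 1 can switch to Dawn (-3 → 3). Not NE.
(Dusk, Mixed): Species 1 can switch to Dawn (5 → 8). Not NE.
(Night, Day): Species 1 can switch to Day (6 → 8). Not NE.
(Mixed, Dusk): Species 1 gets 9, best alternative 4; Species 2 gets 6, best alternative -1. No profitable deviation — NE.
(The remaining 6 profiles each have a profitable deviation by the same check.)

Pure-strategy Nash equilibria: (Dawn, Mixed) and (Mixed, Dusk)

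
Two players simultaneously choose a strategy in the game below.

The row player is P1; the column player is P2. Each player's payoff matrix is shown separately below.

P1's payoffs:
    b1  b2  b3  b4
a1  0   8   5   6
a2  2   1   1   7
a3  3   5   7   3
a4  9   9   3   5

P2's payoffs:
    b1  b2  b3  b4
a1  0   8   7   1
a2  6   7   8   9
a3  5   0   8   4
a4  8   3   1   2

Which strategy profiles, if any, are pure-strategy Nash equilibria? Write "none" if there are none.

P1 against b1: payoffs 0, 2, 3, 9 → best response a4.
P1 against b2: payoffs 8, 1, 5, 9 → best response a4.
P1 against b3: payoffs 5, 1, 7, 3 → best response a3.
P1 against b4: payoffs 6, 7, 3, 5 → best response a2.
P2 against a1: payoffs 0, 8, 7, 1 → best response b2.
P2 against a2: payoffs 6, 7, 8, 9 → best response b4.
P2 against a3: payoffs 5, 0, 8, 4 → best response b3.
P2 against a4: payoffs 8, 3, 1, 2 → best response b1.
Mutual best responses: (a2, b4); (a3, b3); (a4, b1).

Pure-strategy Nash equilibria: (a2, b4), (a3, b3), (a4, b1)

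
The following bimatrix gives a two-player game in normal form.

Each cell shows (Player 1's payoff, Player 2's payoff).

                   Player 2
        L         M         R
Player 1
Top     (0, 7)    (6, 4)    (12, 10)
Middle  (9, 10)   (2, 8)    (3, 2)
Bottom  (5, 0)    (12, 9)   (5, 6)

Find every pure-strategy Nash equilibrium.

(Top, L): Player 1 can switch to Middle (0 → 9). Not NE.
(Top, M): Player 1 can switch to Bottom (6 → 12). Not NE.
(Top, R): Player 1 gets 12, best alternative 5; Player 2 gets 10, best alternative 7. No profitable deviation — NE.
(Middle, L): Player 1 gets 9, best alternative 5; Player 2 gets 10, best alternative 8. No profitable deviation — NE.
(Middle, M): Player 1 can switch to Top (2 → 6). Not NE.
(Middle, R): Player 1 can switch to Top (3 → 12). Not NE.
(Bottom, L): Player 1 can switch to Middle (5 → 9). Not NE.
(Bottom, M): Player 1 gets 12, best alternative 6; Player 2 gets 9, best alternative 6. No profitable deviation — NE.
(Bottom, R): Player 1 can switch to Top (5 → 12). Not NE.

(Top, R) and (Middle, L) and (Bottom, M)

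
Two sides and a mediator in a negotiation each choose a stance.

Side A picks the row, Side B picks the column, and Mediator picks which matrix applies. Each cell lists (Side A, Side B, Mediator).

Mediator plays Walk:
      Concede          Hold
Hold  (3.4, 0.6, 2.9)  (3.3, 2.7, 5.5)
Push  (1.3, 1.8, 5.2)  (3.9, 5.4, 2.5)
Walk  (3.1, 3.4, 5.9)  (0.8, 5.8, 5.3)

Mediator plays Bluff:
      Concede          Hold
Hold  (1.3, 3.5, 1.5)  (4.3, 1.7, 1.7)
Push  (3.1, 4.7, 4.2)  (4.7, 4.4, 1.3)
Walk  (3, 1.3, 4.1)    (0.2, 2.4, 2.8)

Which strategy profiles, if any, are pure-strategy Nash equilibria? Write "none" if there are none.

Side A against (Concede, Walk): payoffs 3.4, 1.3, 3.1 → best response Hold.
Side A against (Concede, Bluff): payoffs 1.3, 3.1, 3 → best response Push.
Side A against (Hold, Walk): payoffs 3.3, 3.9, 0.8 → best response Push.
Side A against (Hold, Bluff): payoffs 4.3, 4.7, 0.2 → best response Push.
Side B against (Hold, Walk): payoffs 0.6, 2.7 → best response Hold.
Side B against (Hold, Bluff): payoffs 3.5, 1.7 → best response Concede.
Side B against (Push, Walk): payoffs 1.8, 5.4 → best response Hold.
Side B against (Push, Bluff): payoffs 4.7, 4.4 → best response Concede.
Side B against (Walk, Walk): payoffs 3.4, 5.8 → best response Hold.
Side B against (Walk, Bluff): payoffs 1.3, 2.4 → best response Hold.
Mediator against (Hold, Concede): payoffs 2.9, 1.5 → best response Walk.
Mediator against (Hold, Hold): payoffs 5.5, 1.7 → best response Walk.
Mediator against (Push, Concede): payoffs 5.2, 4.2 → best response Walk.
Mediator against (Push, Hold): payoffs 2.5, 1.3 → best response Walk.
Mediator against (Walk, Concede): payoffs 5.9, 4.1 → best response Walk.
Mediator against (Walk, Hold): payoffs 5.3, 2.8 → best response Walk.
Mutual best responses: (Push, Hold, Walk).

(Push, Hold, Walk)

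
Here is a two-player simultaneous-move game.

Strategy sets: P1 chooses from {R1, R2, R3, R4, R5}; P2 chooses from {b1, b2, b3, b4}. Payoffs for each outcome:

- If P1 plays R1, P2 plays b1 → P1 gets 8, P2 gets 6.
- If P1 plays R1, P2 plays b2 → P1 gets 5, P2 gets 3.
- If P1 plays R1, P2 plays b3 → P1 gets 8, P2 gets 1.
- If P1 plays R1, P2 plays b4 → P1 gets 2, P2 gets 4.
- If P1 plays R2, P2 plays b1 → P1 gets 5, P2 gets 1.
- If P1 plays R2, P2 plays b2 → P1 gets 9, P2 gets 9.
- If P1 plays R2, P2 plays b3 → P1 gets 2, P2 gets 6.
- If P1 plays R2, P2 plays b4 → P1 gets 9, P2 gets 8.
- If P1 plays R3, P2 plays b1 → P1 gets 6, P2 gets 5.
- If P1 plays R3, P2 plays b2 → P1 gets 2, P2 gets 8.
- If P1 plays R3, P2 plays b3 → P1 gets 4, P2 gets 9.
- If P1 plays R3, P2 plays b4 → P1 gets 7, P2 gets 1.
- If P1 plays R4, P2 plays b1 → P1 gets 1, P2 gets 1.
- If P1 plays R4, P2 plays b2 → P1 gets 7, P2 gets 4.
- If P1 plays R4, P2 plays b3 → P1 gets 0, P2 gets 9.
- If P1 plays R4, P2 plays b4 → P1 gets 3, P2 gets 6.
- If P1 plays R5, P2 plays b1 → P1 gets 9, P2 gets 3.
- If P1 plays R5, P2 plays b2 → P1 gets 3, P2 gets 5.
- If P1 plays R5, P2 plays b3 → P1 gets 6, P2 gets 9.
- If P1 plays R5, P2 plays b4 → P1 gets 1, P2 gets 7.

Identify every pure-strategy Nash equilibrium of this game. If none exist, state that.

Check each profile: it is a Nash equilibrium iff no player can strictly gain by switching unilaterally.
(R1, b1): P1 can switch to R5 (8 → 9). Not NE.
(R1, b2): P1 can switch to R2 (5 → 9). Not NE.
(R1, b3): P2 can switch to b1 (1 → 6). Not NE.
(R1, b4): P1 can switch to R2 (2 → 9). Not NE.
(R2, b1): P1 can switch to R1 (5 → 8). Not NE.
(R2, b2): P1 gets 9, best alternative 7; P2 gets 9, best alternative 8. No profitable deviation — NE.
(R2, b3): P1 can switch to R1 (2 → 8). Not NE.
(R2, b4): P2 can switch to b2 (8 → 9). Not NE.
(R3, b1): P1 can switch to R1 (6 → 8). Not NE.
(R3, b2): P1 can switch to R1 (2 → 5). Not NE.
(R3, b3): P1 can switch to R1 (4 → 8). Not NE.
(R3, b4): P1 can switch to R2 (7 → 9). Not NE.
(R4, b1): P1 can switch to R1 (1 → 8). Not NE.
(The remaining 7 profiles each have a profitable deviation by the same check.)

Pure NE: (R2, b2)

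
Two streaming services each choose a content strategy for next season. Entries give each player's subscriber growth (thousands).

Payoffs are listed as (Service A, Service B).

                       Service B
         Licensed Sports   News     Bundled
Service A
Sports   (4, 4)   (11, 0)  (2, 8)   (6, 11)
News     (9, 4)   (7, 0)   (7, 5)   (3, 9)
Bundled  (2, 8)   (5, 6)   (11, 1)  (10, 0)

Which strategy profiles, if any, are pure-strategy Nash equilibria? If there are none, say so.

(Sports, Licensed): Service A can switch to News (4 → 9). Not NE.
(Sports, Sports): Service B can switch to Licensed (0 → 4). Not NE.
(Sports, News): Service A can switch to News (2 → 7). Not NE.
(Sports, Bundled): Service A can switch to Bundled (6 → 10). Not NE.
(News, Licensed): Service B can switch to News (4 → 5). Not NE.
(News, Sports): Service A can switch to Sports (7 → 11). Not NE.
(The remaining 6 profiles each have a profitable deviation by the same check.)

No pure-strategy Nash equilibrium.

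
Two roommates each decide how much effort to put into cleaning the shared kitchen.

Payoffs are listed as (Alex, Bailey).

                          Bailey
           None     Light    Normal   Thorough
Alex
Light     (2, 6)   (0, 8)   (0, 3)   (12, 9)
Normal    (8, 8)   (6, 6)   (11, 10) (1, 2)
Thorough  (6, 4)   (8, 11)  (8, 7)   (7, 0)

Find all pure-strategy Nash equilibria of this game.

Alex against None: payoffs 2, 8, 6 → best response Normal.
Alex against Light: payoffs 0, 6, 8 → best response Thorough.
Alex against Normal: payoffs 0, 11, 8 → best response Normal.
Alex against Thorough: payoffs 12, 1, 7 → best response Light.
Bailey against Light: payoffs 6, 8, 3, 9 → best response Thorough.
Bailey against Normal: payoffs 8, 6, 10, 2 → best response Normal.
Bailey against Thorough: payoffs 4, 11, 7, 0 → best response Light.
Mutual best responses: (Light, Thorough); (Normal, Normal); (Thorough, Light).

Pure-strategy Nash equilibria: (Light, Thorough) and (Normal, Normal) and (Thorough, Light)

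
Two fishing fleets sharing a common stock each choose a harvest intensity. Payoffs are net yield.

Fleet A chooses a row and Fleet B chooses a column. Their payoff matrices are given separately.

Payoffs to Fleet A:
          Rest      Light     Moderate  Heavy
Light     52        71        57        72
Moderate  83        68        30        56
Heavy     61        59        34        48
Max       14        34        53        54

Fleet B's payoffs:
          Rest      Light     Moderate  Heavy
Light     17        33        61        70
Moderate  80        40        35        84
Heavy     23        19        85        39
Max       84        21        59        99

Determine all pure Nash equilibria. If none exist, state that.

Pure NE: (Light, Heavy)

(Light, Rest): Fleet A can switch to Moderate (52 → 83). Not NE.
(Light, Light): Fleet B can switch to Moderate (33 → 61). Not NE.
(Light, Moderate): Fleet B can switch to Heavy (61 → 70). Not NE.
(Light, Heavy): Fleet A gets 72, best alternative 56; Fleet B gets 70, best alternative 61. No profitable deviation — NE.
(Moderate, Rest): Fleet B can switch to Heavy (80 → 84). Not NE.
(Moderate, Light): Fleet A can switch to Light (68 → 71). Not NE.
(Moderate, Moderate): Fleet A can switch to Light (30 → 57). Not NE.
(Moderate, Heavy): Fleet A can switch to Light (56 → 72). Not NE.
(Heavy, Rest): Fleet A can switch to Moderate (61 → 83). Not NE.
(The remaining 7 profiles each have a profitable deviation by the same check.)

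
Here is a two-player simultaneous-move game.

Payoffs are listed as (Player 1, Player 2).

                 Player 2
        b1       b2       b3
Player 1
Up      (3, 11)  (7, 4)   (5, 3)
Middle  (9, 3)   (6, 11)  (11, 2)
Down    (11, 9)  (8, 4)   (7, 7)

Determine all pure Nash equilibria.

Player 1 against b1: payoffs 3, 9, 11 → best response Down.
Player 1 against b2: payoffs 7, 6, 8 → best response Down.
Player 1 against b3: payoffs 5, 11, 7 → best response Middle.
Player 2 against Up: payoffs 11, 4, 3 → best response b1.
Player 2 against Middle: payoffs 3, 11, 2 → best response b2.
Player 2 against Down: payoffs 9, 4, 7 → best response b1.
Mutual best responses: (Down, b1).

The unique pure-strategy Nash equilibrium is (Down, b1).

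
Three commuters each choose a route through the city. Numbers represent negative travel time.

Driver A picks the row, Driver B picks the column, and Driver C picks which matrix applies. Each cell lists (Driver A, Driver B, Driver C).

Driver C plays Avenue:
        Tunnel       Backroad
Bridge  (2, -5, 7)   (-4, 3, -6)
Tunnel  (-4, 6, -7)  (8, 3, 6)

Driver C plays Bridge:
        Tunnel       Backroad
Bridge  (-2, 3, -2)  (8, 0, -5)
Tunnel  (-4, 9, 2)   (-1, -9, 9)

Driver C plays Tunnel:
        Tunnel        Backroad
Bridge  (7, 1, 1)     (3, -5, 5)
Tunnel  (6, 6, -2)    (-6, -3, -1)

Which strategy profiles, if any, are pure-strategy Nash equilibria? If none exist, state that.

Driver A against (Tunnel, Avenue): payoffs 2, -4 → best response Bridge.
Driver A against (Tunnel, Bridge): payoffs -2, -4 → best response Bridge.
Driver A against (Tunnel, Tunnel): payoffs 7, 6 → best response Bridge.
Driver A against (Backroad, Avenue): payoffs -4, 8 → best response Tunnel.
Driver A against (Backroad, Bridge): payoffs 8, -1 → best response Bridge.
Driver A against (Backroad, Tunnel): payoffs 3, -6 → best response Bridge.
Driver B against (Bridge, Avenue): payoffs -5, 3 → best response Backroad.
Driver B against (Bridge, Bridge): payoffs 3, 0 → best response Tunnel.
Driver B against (Bridge, Tunnel): payoffs 1, -5 → best response Tunnel.
Driver B against (Tunnel, Avenue): payoffs 6, 3 → best response Tunnel.
Driver B against (Tunnel, Bridge): payoffs 9, -9 → best response Tunnel.
Driver B against (Tunnel, Tunnel): payoffs 6, -3 → best response Tunnel.
Driver C against (Bridge, Tunnel): payoffs 7, -2, 1 → best response Avenue.
Driver C against (Bridge, Backroad): payoffs -6, -5, 5 → best response Tunnel.
Driver C against (Tunnel, Tunnel): payoffs -7, 2, -2 → best response Bridge.
Driver C against (Tunnel, Backroad): payoffs 6, 9, -1 → best response Bridge.
No profile is a mutual best response for all players.

No pure-strategy Nash equilibrium.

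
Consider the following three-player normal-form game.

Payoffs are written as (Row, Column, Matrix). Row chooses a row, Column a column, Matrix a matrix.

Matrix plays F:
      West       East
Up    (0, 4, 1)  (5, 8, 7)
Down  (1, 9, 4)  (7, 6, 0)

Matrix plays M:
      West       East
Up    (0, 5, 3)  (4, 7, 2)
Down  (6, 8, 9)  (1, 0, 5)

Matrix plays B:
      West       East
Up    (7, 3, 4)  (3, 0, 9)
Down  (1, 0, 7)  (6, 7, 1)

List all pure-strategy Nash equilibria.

Mark each player's best response to every combination of opponents' strategies; a profile where every player is best-responding is a pure Nash equilibrium.
Row against (West, F): payoffs 0, 1 → best response Down.
Row against (West, M): payoffs 0, 6 → best response Down.
Row against (West, B): payoffs 7, 1 → best response Up.
Row against (East, F): payoffs 5, 7 → best response Down.
Row against (East, M): payoffs 4, 1 → best response Up.
Row against (East, B): payoffs 3, 6 → best response Down.
Column against (Up, F): payoffs 4, 8 → best response East.
Column against (Up, M): payoffs 5, 7 → best response East.
Column against (Up, B): payoffs 3, 0 → best response West.
Column against (Down, F): payoffs 9, 6 → best response West.
Column against (Down, M): payoffs 8, 0 → best response West.
Column against (Down, B): payoffs 0, 7 → best response East.
Matrix against (Up, West): payoffs 1, 3, 4 → best response B.
Matrix against (Up, East): payoffs 7, 2, 9 → best response B.
Matrix against (Down, West): payoffs 4, 9, 7 → best response M.
Matrix against (Down, East): payoffs 0, 5, 1 → best response M.
Mutual best responses: (Up, West, B); (Down, West, M).

Pure-strategy Nash equilibria: (Up, West, B) and (Down, West, M)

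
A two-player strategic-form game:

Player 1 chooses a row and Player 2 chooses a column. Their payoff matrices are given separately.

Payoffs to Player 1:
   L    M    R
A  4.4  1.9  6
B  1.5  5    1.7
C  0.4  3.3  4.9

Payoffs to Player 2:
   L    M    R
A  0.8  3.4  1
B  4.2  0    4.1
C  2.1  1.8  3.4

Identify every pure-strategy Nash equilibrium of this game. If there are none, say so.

There is no pure-strategy Nash equilibrium.

Player 1 against L: payoffs 4.4, 1.5, 0.4 → best response A.
Player 1 against M: payoffs 1.9, 5, 3.3 → best response B.
Player 1 against R: payoffs 6, 1.7, 4.9 → best response A.
Player 2 against A: payoffs 0.8, 3.4, 1 → best response M.
Player 2 against B: payoffs 4.2, 0, 4.1 → best response L.
Player 2 against C: payoffs 2.1, 1.8, 3.4 → best response R.
No profile is a mutual best response for all players.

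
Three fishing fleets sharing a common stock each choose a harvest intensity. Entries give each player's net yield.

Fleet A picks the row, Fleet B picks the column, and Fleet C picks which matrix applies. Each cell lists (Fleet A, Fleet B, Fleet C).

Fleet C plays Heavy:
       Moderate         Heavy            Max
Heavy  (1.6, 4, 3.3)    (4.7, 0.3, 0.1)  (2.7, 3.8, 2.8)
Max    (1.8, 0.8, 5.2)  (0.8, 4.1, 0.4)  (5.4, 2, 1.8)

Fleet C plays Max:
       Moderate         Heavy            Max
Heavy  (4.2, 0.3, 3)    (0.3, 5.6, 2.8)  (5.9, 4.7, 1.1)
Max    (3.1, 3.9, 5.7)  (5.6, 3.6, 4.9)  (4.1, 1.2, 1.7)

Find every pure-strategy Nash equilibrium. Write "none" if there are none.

No pure-strategy Nash equilibrium.

Fleet A against (Moderate, Heavy): payoffs 1.6, 1.8 → best response Max.
Fleet A against (Moderate, Max): payoffs 4.2, 3.1 → best response Heavy.
Fleet A against (Heavy, Heavy): payoffs 4.7, 0.8 → best response Heavy.
Fleet A against (Heavy, Max): payoffs 0.3, 5.6 → best response Max.
Fleet A against (Max, Heavy): payoffs 2.7, 5.4 → best response Max.
Fleet A against (Max, Max): payoffs 5.9, 4.1 → best response Heavy.
Fleet B against (Heavy, Heavy): payoffs 4, 0.3, 3.8 → best response Moderate.
Fleet B against (Heavy, Max): payoffs 0.3, 5.6, 4.7 → best response Heavy.
Fleet B against (Max, Heavy): payoffs 0.8, 4.1, 2 → best response Heavy.
Fleet B against (Max, Max): payoffs 3.9, 3.6, 1.2 → best response Moderate.
Fleet C against (Heavy, Moderate): payoffs 3.3, 3 → best response Heavy.
Fleet C against (Heavy, Heavy): payoffs 0.1, 2.8 → best response Max.
Fleet C against (Heavy, Max): payoffs 2.8, 1.1 → best response Heavy.
Fleet C against (Max, Moderate): payoffs 5.2, 5.7 → best response Max.
Fleet C against (Max, Heavy): payoffs 0.4, 4.9 → best response Max.
Fleet C against (Max, Max): payoffs 1.8, 1.7 → best response Heavy.
No profile is a mutual best response for all players.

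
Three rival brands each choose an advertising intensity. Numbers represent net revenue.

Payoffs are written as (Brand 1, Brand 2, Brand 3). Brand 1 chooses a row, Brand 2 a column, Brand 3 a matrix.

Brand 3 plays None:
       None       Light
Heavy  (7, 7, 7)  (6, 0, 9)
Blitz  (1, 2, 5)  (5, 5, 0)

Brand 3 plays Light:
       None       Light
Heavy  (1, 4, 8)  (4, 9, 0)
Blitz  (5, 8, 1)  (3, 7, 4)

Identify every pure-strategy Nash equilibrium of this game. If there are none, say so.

Brand 1 against (None, None): payoffs 7, 1 → best response Heavy.
Brand 1 against (None, Light): payoffs 1, 5 → best response Blitz.
Brand 1 against (Light, None): payoffs 6, 5 → best response Heavy.
Brand 1 against (Light, Light): payoffs 4, 3 → best response Heavy.
Brand 2 against (Heavy, None): payoffs 7, 0 → best response None.
Brand 2 against (Heavy, Light): payoffs 4, 9 → best response Light.
Brand 2 against (Blitz, None): payoffs 2, 5 → best response Light.
Brand 2 against (Blitz, Light): payoffs 8, 7 → best response None.
Brand 3 against (Heavy, None): payoffs 7, 8 → best response Light.
Brand 3 against (Heavy, Light): payoffs 9, 0 → best response None.
Brand 3 against (Blitz, None): payoffs 5, 1 → best response None.
Brand 3 against (Blitz, Light): payoffs 0, 4 → best response Light.
No profile is a mutual best response for all players.

This game has no pure Nash equilibrium.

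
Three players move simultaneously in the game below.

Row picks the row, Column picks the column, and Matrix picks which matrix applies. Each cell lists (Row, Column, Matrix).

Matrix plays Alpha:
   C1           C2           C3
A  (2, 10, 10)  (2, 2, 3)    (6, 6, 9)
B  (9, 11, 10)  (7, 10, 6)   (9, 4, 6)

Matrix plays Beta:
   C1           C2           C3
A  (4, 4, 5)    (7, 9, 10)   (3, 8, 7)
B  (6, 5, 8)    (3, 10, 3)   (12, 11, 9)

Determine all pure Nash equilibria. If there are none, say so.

Pure-strategy Nash equilibria: (A, C2, Beta); (B, C1, Alpha); (B, C3, Beta)

(A, C1, Alpha): Row can switch to B (2 → 9). Not NE.
(A, C1, Beta): Row can switch to B (4 → 6). Not NE.
(A, C2, Alpha): Row can switch to B (2 → 7). Not NE.
(A, C2, Beta): Row gets 7, best alternative 3; Column gets 9, best alternative 8; Matrix gets 10, best alternative 3. No profitable deviation — NE.
(A, C3, Alpha): Row can switch to B (6 → 9). Not NE.
(A, C3, Beta): Row can switch to B (3 → 12). Not NE.
(B, C1, Alpha): Row gets 9, best alternative 2; Column gets 11, best alternative 10; Matrix gets 10, best alternative 8. No profitable deviation — NE.
(B, C1, Beta): Column can switch to C2 (5 → 10). Not NE.
(B, C3, Beta): Row gets 12, best alternative 3; Column gets 11, best alternative 10; Matrix gets 9, best alternative 6. No profitable deviation — NE.
(The remaining 3 profiles each have a profitable deviation by the same check.)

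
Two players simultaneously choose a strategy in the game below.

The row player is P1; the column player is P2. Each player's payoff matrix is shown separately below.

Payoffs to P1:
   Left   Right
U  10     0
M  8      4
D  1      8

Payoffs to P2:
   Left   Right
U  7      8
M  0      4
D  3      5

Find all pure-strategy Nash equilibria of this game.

For each strategy profile, look for a profitable unilateral deviation.
(U, Left): P2 can switch to Right (7 → 8). Not NE.
(U, Right): P1 can switch to M (0 → 4). Not NE.
(M, Left): P1 can switch to U (8 → 10). Not NE.
(M, Right): P1 can switch to D (4 → 8). Not NE.
(D, Left): P1 can switch to U (1 → 10). Not NE.
(D, Right): P1 gets 8, best alternative 4; P2 gets 5, best alternative 3. No profitable deviation — NE.

The unique pure-strategy Nash equilibrium is (D, Right).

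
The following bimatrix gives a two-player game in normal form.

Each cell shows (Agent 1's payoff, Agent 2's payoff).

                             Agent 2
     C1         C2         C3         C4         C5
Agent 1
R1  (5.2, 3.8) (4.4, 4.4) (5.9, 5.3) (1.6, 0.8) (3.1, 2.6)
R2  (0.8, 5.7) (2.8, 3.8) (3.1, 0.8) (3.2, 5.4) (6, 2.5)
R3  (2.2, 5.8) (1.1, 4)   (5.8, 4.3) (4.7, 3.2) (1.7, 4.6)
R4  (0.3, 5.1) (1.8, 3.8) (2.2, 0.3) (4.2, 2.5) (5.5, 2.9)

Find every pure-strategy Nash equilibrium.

Mark each player's best response to every combination of opponents' strategies; a profile where every player is best-responding is a pure Nash equilibrium.
Agent 1 against C1: payoffs 5.2, 0.8, 2.2, 0.3 → best response R1.
Agent 1 against C2: payoffs 4.4, 2.8, 1.1, 1.8 → best response R1.
Agent 1 against C3: payoffs 5.9, 3.1, 5.8, 2.2 → best response R1.
Agent 1 against C4: payoffs 1.6, 3.2, 4.7, 4.2 → best response R3.
Agent 1 against C5: payoffs 3.1, 6, 1.7, 5.5 → best response R2.
Agent 2 against R1: payoffs 3.8, 4.4, 5.3, 0.8, 2.6 → best response C3.
Agent 2 against R2: payoffs 5.7, 3.8, 0.8, 5.4, 2.5 → best response C1.
Agent 2 against R3: payoffs 5.8, 4, 4.3, 3.2, 4.6 → best response C1.
Agent 2 against R4: payoffs 5.1, 3.8, 0.3, 2.5, 2.9 → best response C1.
Mutual best responses: (R1, C3).

(R1, C3)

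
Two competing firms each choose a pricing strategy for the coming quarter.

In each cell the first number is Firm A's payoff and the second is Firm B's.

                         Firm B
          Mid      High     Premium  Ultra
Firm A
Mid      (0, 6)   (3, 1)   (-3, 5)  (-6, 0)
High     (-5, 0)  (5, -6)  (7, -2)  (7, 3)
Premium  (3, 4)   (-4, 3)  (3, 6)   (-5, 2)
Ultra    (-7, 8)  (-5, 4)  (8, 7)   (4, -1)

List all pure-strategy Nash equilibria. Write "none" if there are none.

(High, Ultra)

Firm A against Mid: payoffs 0, -5, 3, -7 → best response Premium.
Firm A against High: payoffs 3, 5, -4, -5 → best response High.
Firm A against Premium: payoffs -3, 7, 3, 8 → best response Ultra.
Firm A against Ultra: payoffs -6, 7, -5, 4 → best response High.
Firm B against Mid: payoffs 6, 1, 5, 0 → best response Mid.
Firm B against High: payoffs 0, -6, -2, 3 → best response Ultra.
Firm B against Premium: payoffs 4, 3, 6, 2 → best response Premium.
Firm B against Ultra: payoffs 8, 4, 7, -1 → best response Mid.
Mutual best responses: (High, Ultra).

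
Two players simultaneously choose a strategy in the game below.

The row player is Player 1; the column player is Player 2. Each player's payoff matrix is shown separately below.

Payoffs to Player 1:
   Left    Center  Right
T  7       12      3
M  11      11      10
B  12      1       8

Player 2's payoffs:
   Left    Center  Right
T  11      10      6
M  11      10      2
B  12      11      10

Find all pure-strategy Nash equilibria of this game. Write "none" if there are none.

(B, Left)

For each player, find the best response to each opponent profile; mutual best responses are the pure NE.
Player 1 against Left: payoffs 7, 11, 12 → best response B.
Player 1 against Center: payoffs 12, 11, 1 → best response T.
Player 1 against Right: payoffs 3, 10, 8 → best response M.
Player 2 against T: payoffs 11, 10, 6 → best response Left.
Player 2 against M: payoffs 11, 10, 2 → best response Left.
Player 2 against B: payoffs 12, 11, 10 → best response Left.
Mutual best responses: (B, Left).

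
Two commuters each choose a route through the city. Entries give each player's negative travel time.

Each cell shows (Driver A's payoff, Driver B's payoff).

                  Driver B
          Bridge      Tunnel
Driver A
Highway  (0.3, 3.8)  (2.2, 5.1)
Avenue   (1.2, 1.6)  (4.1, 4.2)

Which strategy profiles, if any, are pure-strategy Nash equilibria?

Pure NE: (Avenue, Tunnel)

For each player, find the best response to each opponent profile; mutual best responses are the pure NE.
Driver A against Bridge: payoffs 0.3, 1.2 → best response Avenue.
Driver A against Tunnel: payoffs 2.2, 4.1 → best response Avenue.
Driver B against Highway: payoffs 3.8, 5.1 → best response Tunnel.
Driver B against Avenue: payoffs 1.6, 4.2 → best response Tunnel.
Mutual best responses: (Avenue, Tunnel).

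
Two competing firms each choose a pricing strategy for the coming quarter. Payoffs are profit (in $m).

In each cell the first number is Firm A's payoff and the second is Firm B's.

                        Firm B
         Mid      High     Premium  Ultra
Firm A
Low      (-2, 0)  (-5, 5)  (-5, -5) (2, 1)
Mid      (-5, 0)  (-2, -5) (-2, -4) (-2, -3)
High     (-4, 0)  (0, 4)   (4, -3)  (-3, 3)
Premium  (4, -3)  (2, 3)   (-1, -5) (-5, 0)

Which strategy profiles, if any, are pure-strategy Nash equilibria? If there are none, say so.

Mark each player's best response to every combination of opponents' strategies; a profile where every player is best-responding is a pure Nash equilibrium.
Firm A against Mid: payoffs -2, -5, -4, 4 → best response Premium.
Firm A against High: payoffs -5, -2, 0, 2 → best response Premium.
Firm A against Premium: payoffs -5, -2, 4, -1 → best response High.
Firm A against Ultra: payoffs 2, -2, -3, -5 → best response Low.
Firm B against Low: payoffs 0, 5, -5, 1 → best response High.
Firm B against Mid: payoffs 0, -5, -4, -3 → best response Mid.
Firm B against High: payoffs 0, 4, -3, 3 → best response High.
Firm B against Premium: payoffs -3, 3, -5, 0 → best response High.
Mutual best responses: (Premium, High).

Pure NE: (Premium, High)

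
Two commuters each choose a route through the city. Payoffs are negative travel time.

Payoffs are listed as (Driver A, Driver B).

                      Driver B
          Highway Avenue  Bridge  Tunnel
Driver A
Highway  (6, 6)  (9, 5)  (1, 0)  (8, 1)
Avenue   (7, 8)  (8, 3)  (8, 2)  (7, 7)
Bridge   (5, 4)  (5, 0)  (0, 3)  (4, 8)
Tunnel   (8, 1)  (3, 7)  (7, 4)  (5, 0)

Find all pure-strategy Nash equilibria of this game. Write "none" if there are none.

(Highway, Highway): Driver A can switch to Avenue (6 → 7). Not NE.
(Highway, Avenue): Driver B can switch to Highway (5 → 6). Not NE.
(Highway, Bridge): Driver A can switch to Avenue (1 → 8). Not NE.
(Highway, Tunnel): Driver B can switch to Highway (1 → 6). Not NE.
(Avenue, Highway): Driver A can switch to Tunnel (7 → 8). Not NE.
(Avenue, Avenue): Driver A can switch to Highway (8 → 9). Not NE.
(Avenue, Bridge): Driver B can switch to Highway (2 → 8). Not NE.
(Avenue, Tunnel): Driver A can switch to Highway (7 → 8). Not NE.
(Bridge, Highway): Driver A can switch to Highway (5 → 6). Not NE.
(Bridge, Avenue): Driver A can switch to Highway (5 → 9). Not NE.
(The remaining 6 profiles each have a profitable deviation by the same check.)

none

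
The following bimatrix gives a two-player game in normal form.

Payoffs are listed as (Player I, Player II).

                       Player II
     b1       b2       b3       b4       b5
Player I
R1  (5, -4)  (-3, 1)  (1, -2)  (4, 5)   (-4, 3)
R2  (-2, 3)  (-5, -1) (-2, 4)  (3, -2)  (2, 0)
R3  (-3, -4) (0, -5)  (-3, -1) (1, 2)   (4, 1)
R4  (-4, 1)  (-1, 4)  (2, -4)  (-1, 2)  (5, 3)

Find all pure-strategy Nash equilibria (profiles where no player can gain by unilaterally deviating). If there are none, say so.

The unique pure-strategy Nash equilibrium is (R1, b4).

Player I against b1: payoffs 5, -2, -3, -4 → best response R1.
Player I against b2: payoffs -3, -5, 0, -1 → best response R3.
Player I against b3: payoffs 1, -2, -3, 2 → best response R4.
Player I against b4: payoffs 4, 3, 1, -1 → best response R1.
Player I against b5: payoffs -4, 2, 4, 5 → best response R4.
Player II against R1: payoffs -4, 1, -2, 5, 3 → best response b4.
Player II against R2: payoffs 3, -1, 4, -2, 0 → best response b3.
Player II against R3: payoffs -4, -5, -1, 2, 1 → best response b4.
Player II against R4: payoffs 1, 4, -4, 2, 3 → best response b2.
Mutual best responses: (R1, b4).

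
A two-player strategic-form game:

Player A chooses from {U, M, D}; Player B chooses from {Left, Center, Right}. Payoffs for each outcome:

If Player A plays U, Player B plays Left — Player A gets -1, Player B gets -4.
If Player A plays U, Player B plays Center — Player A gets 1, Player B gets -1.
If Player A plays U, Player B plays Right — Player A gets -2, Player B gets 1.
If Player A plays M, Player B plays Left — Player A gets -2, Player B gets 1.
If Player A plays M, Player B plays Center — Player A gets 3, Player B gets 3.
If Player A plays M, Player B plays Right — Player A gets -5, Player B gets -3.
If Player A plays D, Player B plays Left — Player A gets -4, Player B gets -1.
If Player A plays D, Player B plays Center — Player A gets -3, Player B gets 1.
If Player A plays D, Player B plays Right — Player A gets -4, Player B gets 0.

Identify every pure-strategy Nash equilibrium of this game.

Pure-strategy Nash equilibria: (U, Right), (M, Center)

Player A against Left: payoffs -1, -2, -4 → best response U.
Player A against Center: payoffs 1, 3, -3 → best response M.
Player A against Right: payoffs -2, -5, -4 → best response U.
Player B against U: payoffs -4, -1, 1 → best response Right.
Player B against M: payoffs 1, 3, -3 → best response Center.
Player B against D: payoffs -1, 1, 0 → best response Center.
Mutual best responses: (U, Right); (M, Center).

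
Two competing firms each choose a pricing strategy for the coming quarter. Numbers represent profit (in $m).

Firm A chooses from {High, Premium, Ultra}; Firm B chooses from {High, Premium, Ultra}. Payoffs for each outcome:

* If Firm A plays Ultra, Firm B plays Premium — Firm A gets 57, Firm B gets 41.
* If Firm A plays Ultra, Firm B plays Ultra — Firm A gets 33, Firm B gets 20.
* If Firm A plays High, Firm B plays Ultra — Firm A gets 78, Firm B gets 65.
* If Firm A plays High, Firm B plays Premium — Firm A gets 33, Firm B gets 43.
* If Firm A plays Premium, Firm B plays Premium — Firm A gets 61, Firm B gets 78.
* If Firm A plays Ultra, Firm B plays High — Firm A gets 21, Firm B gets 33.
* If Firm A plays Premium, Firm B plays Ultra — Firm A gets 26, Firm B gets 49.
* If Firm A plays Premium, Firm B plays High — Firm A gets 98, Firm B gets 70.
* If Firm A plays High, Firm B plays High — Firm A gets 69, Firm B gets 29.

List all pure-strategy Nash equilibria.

(High, High): Firm A can switch to Premium (69 → 98). Not NE.
(High, Premium): Firm A can switch to Premium (33 → 61). Not NE.
(High, Ultra): Firm A gets 78, best alternative 33; Firm B gets 65, best alternative 43. No profitable deviation — NE.
(Premium, High): Firm B can switch to Premium (70 → 78). Not NE.
(Premium, Premium): Firm A gets 61, best alternative 57; Firm B gets 78, best alternative 70. No profitable deviation — NE.
(Premium, Ultra): Firm A can switch to High (26 → 78). Not NE.
(Ultra, High): Firm A can switch to High (21 → 69). Not NE.
(Ultra, Premium): Firm A can switch to Premium (57 → 61). Not NE.
(Ultra, Ultra): Firm A can switch to High (33 → 78). Not NE.

The pure Nash equilibria are (High, Ultra); (Premium, Premium).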